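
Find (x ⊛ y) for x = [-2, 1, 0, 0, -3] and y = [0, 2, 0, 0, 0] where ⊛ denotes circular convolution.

(x ⊛ y)[n] = Σ(m=0 to 4) x[m] · y[(n-m) mod 5]

Computing each output sample:
(x ⊛ y)[0] = -6
(x ⊛ y)[1] = -4
(x ⊛ y)[2] = 2
(x ⊛ y)[3] = 0
(x ⊛ y)[4] = 0

x ⊛ y = [-6, -4, 2, 0, 0]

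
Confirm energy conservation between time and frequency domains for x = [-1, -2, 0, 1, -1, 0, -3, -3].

Time domain:
Σ|x[n]|² = |-1|² + |-2|² + |0|² + |1|² + |-1|² + |0|² + |-3|² + |-3|² = 25.0000

Frequency domain:
(1/8)Σ|X[k]|² = (1/8)(|-9|² + |-4.2426-4.4142i|² + |1|² + |4.2426+1.5858i|² + |-1|² + |4.2426-1.5858i|² + |1|² + |-4.2426+4.4142i|²) = (1/8)·200.0000 = 25.0000

Both sides agree, confirming Parseval's theorem.

Σ|x[n]|² = (1/N)Σ|X[k]|² = 25.0000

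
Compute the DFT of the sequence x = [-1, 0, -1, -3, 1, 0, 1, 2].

X[k] = Σ(n=0 to 7) x[n] · ω_8^(nk)
where ω_8 = e^(-2πi/8)

Computing each X[k]:
X[0] = -1
X[1] = 1.5355+5.5355i
X[2] = -1i
X[3] = -5.5355+1.5355i
X[4] = 1
X[5] = -5.5355-1.5355i
X[6] = 1i
X[7] = 1.5355-5.5355i

X = [-1, 1.5355+5.5355i, -1i, -5.5355+1.5355i, 1, -5.5355-1.5355i, 1i, 1.5355-5.5355i]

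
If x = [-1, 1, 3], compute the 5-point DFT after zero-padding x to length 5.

Original 3-point DFT: [3, -3.0000+1.7321i, -3.0000-1.7321i]
Zero-padded 5-point DFT provides frequency interpolation.

DFT_5([x, 0, ...]) = [3, -3.1180-2.7144i, -0.8820+2.2654i, -0.8820-2.2654i, -3.1180+2.7144i]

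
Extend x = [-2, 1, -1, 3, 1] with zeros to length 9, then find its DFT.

Original 5-point DFT: [2, -3.0000+2.3511i, -3.0000-3.8042i, -3.0000+3.8042i, -3.0000-2.3511i]
Zero-padded 9-point DFT provides frequency interpolation.

DFT_9([x, 0, ...]) = [2, -3.8473-2.5981i, -1.6206+2.5981i, 0.5000-2.5981i, -5.0321-2.5981i, -5.0321+2.5981i, 0.5000+2.5981i, -1.6206-2.5981i, -3.8473+2.5981i]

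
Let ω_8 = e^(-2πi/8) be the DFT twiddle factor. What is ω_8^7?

ω_8^7 = e^(-2πi·7/8)
= cos(-2π·7/8) + i·sin(-2π·7/8)
= cos(-14π/8) + i·sin(-14π/8)

ω_8^7 = cos(-14π/8) + i·sin(-14π/8) = 0.7071+0.7071i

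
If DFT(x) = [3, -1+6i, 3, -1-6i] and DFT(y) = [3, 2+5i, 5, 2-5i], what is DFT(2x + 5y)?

By linearity: DFT(2x + 5y) = 2·DFT(x) + 5·DFT(y)
= 2·[3, -1+6i, 3, -1-6i] + 5·[3, 2+5i, 5, 2-5i]

Computing element-wise:
Z[0] = 2·(3) + 5·(3) = 21
Z[1] = 2·(-1+6i) + 5·(2+5i) = 8+37i
Z[2] = 2·(3) + 5·(5) = 31
Z[3] = 2·(-1-6i) + 5·(2-5i) = 8-37i

DFT(2x + 5y) = 2·X + 5·Y = [21, 8+37i, 31, 8-37i]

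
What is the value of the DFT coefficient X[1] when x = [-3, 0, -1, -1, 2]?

X[1] = Σ(n=0 to 4) x[n] · ω_5^(1n) where ω_5 = e^(-2πi/5)
= (-3)·ω_5^0 + (0)·ω_5^1 + (-1)·ω_5^2 + (-1)·ω_5^3 + (2)·ω_5^4

X[1] = -0.7639+1.9021i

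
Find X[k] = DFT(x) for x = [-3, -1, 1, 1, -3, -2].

X[k] = Σ(n=0 to 5) x[n] · ω_6^(nk)
where ω_6 = e^(-2πi/6)

Computing each X[k]:
X[0] = -7
X[1] = -4.5000-4.3301i
X[2] = 0.5000+2.5981i
X[3] = -3
X[4] = 0.5000-2.5981i
X[5] = -4.5000+4.3301i

X = [-7, -4.5000-4.3301i, 0.5000+2.5981i, -3, 0.5000-2.5981i, -4.5000+4.3301i]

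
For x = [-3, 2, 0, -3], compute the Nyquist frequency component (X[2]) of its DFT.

X[2] = Σ(n=0 to 3) x[n] · ω_4^(2n) where ω_4 = e^(-2πi/4)
= (-3)·ω_4^0 + (2)·ω_4^2 + (0)·ω_4^4 + (-3)·ω_4^6

X[2] = -2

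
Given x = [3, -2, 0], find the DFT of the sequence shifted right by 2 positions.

Time shift by 2: X_shifted[k] = ω_3^(2k) · X[k]
Shifted x = [-2, 0, 3]

DFT(x[n-2]) = [1, -3.5000+2.5981i, -3.5000-2.5981i]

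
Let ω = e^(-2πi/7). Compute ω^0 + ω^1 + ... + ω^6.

Sum of all nth roots of unity equals 0 for n > 1 (geometric series with r ≠ 1).

0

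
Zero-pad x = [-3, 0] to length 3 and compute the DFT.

Original 2-point DFT: [-3, -3]
Zero-padded 3-point DFT provides frequency interpolation.

DFT_3([x, 0, ...]) = [-3, -3, -3]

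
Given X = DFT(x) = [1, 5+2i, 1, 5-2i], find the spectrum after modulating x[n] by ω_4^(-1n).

Modulation property: DFT(ω_4^(-1n)·x[n]) = X[(k-1) mod 4], so circularly shift X by 1 positions.

X[k-1] = [5-2i, 1, 5+2i, 1]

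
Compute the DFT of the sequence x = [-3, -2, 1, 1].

X[k] = Σ(n=0 to 3) x[n] · ω_4^(nk)
where ω_4 = e^(-2πi/4)

Computing each X[k]:
X[0] = -3
X[1] = -4+3i
X[2] = -1
X[3] = -4-3i

X = [-3, -4+3i, -1, -4-3i]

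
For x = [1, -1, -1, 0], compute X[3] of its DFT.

X[3] = Σ(n=0 to 3) x[n] · ω_4^(3n) where ω_4 = e^(-2πi/4)
= (1)·ω_4^0 + (-1)·ω_4^3 + (-1)·ω_4^6 + (0)·ω_4^9

X[3] = 2-1i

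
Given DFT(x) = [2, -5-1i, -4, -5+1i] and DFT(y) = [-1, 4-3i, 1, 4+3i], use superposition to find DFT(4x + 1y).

By linearity: DFT(4x + 1y) = 4·DFT(x) + 1·DFT(y)
= 4·[2, -5-1i, -4, -5+1i] + 1·[-1, 4-3i, 1, 4+3i]

Computing element-wise:
Z[0] = 4·(2) + 1·(-1) = 7
Z[1] = 4·(-5-1i) + 1·(4-3i) = -16-7i
Z[2] = 4·(-4) + 1·(1) = -15
Z[3] = 4·(-5+1i) + 1·(4+3i) = -16+7i

DFT(4x + 1y) = 4·X + 1·Y = [7, -16-7i, -15, -16+7i]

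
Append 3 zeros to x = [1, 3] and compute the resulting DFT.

Original 2-point DFT: [4, -2]
Zero-padded 5-point DFT provides frequency interpolation.

DFT_5([x, 0, ...]) = [4, 1.9271-2.8532i, -1.4271-1.7634i, -1.4271+1.7634i, 1.9271+2.8532i]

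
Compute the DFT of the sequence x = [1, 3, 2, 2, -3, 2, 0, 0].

X[k] = Σ(n=0 to 7) x[n] · ω_8^(nk)
where ω_8 = e^(-2πi/8)

Computing each X[k]:
X[0] = 7
X[1] = 3.2929-4.1213i
X[2] = -4-3i
X[3] = 4.7071-0.1213i
X[4] = -7
X[5] = 4.7071+0.1213i
X[6] = -4+3i
X[7] = 3.2929+4.1213i

X = [7, 3.2929-4.1213i, -4-3i, 4.7071-0.1213i, -7, 4.7071+0.1213i, -4+3i, 3.2929+4.1213i]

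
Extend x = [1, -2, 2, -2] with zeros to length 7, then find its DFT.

Original 4-point DFT: [-1, -1, 7, -1]
Zero-padded 7-point DFT provides frequency interpolation.

DFT_7([x, 0, ...]) = [-1, 1.1099+0.4816i, -1.6039+1.2540i, 4.4940+4.3813i, 4.4940-4.3813i, -1.6039-1.2540i, 1.1099-0.4816i]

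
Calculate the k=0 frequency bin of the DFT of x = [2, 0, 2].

X[0] = Σ(n=0 to 2) x[n] · ω_3^0 = Σ x[n]
= (2) + (0) + (2)

X[0] = 4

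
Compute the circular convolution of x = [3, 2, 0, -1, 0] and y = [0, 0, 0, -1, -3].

(x ⊛ y)[n] = Σ(m=0 to 4) x[m] · y[(n-m) mod 5]

Computing each output sample:
(x ⊛ y)[0] = -6
(x ⊛ y)[1] = 1
(x ⊛ y)[2] = 3
(x ⊛ y)[3] = -3
(x ⊛ y)[4] = -11

x ⊛ y = [-6, 1, 3, -3, -11]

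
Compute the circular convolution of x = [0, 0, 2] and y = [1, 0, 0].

(x ⊛ y)[n] = Σ(m=0 to 2) x[m] · y[(n-m) mod 3]

Computing each output sample:
(x ⊛ y)[0] = 0
(x ⊛ y)[1] = 0
(x ⊛ y)[2] = 2

x ⊛ y = [0, 0, 2]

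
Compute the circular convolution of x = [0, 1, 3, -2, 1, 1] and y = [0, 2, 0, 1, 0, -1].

(x ⊛ y)[n] = Σ(m=0 to 5) x[m] · y[(n-m) mod 6]

Computing each output sample:
(x ⊛ y)[0] = -1
(x ⊛ y)[1] = -2
(x ⊛ y)[2] = 5
(x ⊛ y)[3] = 5
(x ⊛ y)[4] = -4
(x ⊛ y)[5] = 5

x ⊛ y = [-1, -2, 5, 5, -4, 5]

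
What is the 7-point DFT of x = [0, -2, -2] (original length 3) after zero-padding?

Original 3-point DFT: [-4, 2, 2]
Zero-padded 7-point DFT provides frequency interpolation.

DFT_7([x, 0, ...]) = [-4, -0.8019+3.5135i, 2.2470+1.0821i, 0.5550-0.6959i, 0.5550+0.6959i, 2.2470-1.0821i, -0.8019-3.5135i]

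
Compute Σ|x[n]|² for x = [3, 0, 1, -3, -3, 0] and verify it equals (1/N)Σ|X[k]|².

Time domain:
Σ|x[n]|² = |3|² + |0|² + |1|² + |-3|² + |-3|² + |0|² = 28.0000

Frequency domain:
(1/6)Σ|X[k]|² = (1/6)(|-2|² + |7.0000-3.4641i|² + |1.0000+3.4641i|² + |4|² + |1.0000-3.4641i|² + |7.0000+3.4641i|²) = (1/6)·168.0000 = 28.0000

Both sides agree, confirming Parseval's theorem.

Σ|x[n]|² = (1/N)Σ|X[k]|² = 28.0000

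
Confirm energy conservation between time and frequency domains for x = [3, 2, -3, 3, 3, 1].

Time domain:
Σ|x[n]|² = |3|² + |2|² + |-3|² + |3|² + |3|² + |1|² = 41.0000

Frequency domain:
(1/6)Σ|X[k]|² = (1/6)(|9|² + |1.5000+4.3301i|² + |4.5000-6.0622i|² + |-3|² + |4.5000+6.0622i|² + |1.5000-4.3301i|²) = (1/6)·246.0000 = 41.0000

Both sides agree, confirming Parseval's theorem.

Σ|x[n]|² = (1/N)Σ|X[k]|² = 41.0000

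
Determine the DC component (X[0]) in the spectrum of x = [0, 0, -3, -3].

X[0] = Σ(n=0 to 3) x[n] · ω_4^0 = Σ x[n]
= (0) + (0) + (-3) + (-3)

X[0] = -6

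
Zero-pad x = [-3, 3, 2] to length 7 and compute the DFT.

Original 3-point DFT: [2, -5.5000-0.8660i, -5.5000+0.8660i]
Zero-padded 7-point DFT provides frequency interpolation.

DFT_7([x, 0, ...]) = [2, -1.5746-4.2954i, -5.4695-2.0570i, -4.4559+0.2620i, -4.4559-0.2620i, -5.4695+2.0570i, -1.5746+4.2954i]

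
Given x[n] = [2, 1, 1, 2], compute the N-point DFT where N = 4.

X[k] = Σ(n=0 to 3) x[n] · ω_4^(nk)
where ω_4 = e^(-2πi/4)

Computing each X[k]:
X[0] = 6
X[1] = 1+1i
X[2] = 0
X[3] = 1-1i

X = [6, 1+1i, 0, 1-1i]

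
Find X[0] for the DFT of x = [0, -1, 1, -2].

X[0] = Σ(n=0 to 3) x[n] · ω_4^0 = Σ x[n]
= (0) + (-1) + (1) + (-2)

X[0] = -2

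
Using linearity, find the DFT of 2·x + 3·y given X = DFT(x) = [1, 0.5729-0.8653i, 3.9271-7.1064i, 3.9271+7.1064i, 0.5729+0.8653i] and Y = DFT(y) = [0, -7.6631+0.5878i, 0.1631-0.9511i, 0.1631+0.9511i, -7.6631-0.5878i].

By linearity: DFT(2x + 3y) = 2·DFT(x) + 3·DFT(y)
= 2·[1, 0.5729-0.8653i, 3.9271-7.1064i, 3.9271+7.1064i, 0.5729+0.8653i] + 3·[0, -7.6631+0.5878i, 0.1631-0.9511i, 0.1631+0.9511i, -7.6631-0.5878i]

Computing element-wise:
Z[0] = 2·(1) + 3·(0) = 2
Z[1] = 2·(0.5729-0.8653i) + 3·(-7.6631+0.5878i) = -21.8435+0.0328i
Z[2] = 2·(3.9271-7.1064i) + 3·(0.1631-0.9511i) = 8.3435-17.0661i
Z[3] = 2·(3.9271+7.1064i) + 3·(0.1631+0.9511i) = 8.3435+17.0661i
Z[4] = 2·(0.5729+0.8653i) + 3·(-7.6631-0.5878i) = -21.8435-0.0328i

DFT(2x + 3y) = 2·X + 3·Y = [2, -21.8435+0.0328i, 8.3435-17.0661i, 8.3435+17.0661i, -21.8435-0.0328i]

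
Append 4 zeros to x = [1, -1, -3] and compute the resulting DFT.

Original 3-point DFT: [-3, 3.0000-1.7321i, 3.0000+1.7321i]
Zero-padded 7-point DFT provides frequency interpolation.

DFT_7([x, 0, ...]) = [-3, 1.0441+3.7066i, 3.9254-0.3267i, 0.0305-1.9116i, 0.0305+1.9116i, 3.9254+0.3267i, 1.0441-3.7066i]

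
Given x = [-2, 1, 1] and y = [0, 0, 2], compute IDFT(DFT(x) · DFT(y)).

(x ⊛ y)[n] = Σ(m=0 to 2) x[m] · y[(n-m) mod 3]

Computing each output sample:
(x ⊛ y)[0] = 2
(x ⊛ y)[1] = 2
(x ⊛ y)[2] = -4

x ⊛ y = [2, 2, -4]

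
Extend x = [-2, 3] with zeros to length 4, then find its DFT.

Original 2-point DFT: [1, -5]
Zero-padded 4-point DFT provides frequency interpolation.

DFT_4([x, 0, ...]) = [1, -2-3i, -5, -2+3i]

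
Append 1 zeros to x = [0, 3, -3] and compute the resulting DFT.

Original 3-point DFT: [0, -5.1962i, 5.1962i]
Zero-padded 4-point DFT provides frequency interpolation.

DFT_4([x, 0, ...]) = [0, 3-3i, -6, 3+3i]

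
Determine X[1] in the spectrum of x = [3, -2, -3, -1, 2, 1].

X[1] = Σ(n=0 to 5) x[n] · ω_6^(1n) where ω_6 = e^(-2πi/6)
= (3)·ω_6^0 + (-2)·ω_6^1 + (-3)·ω_6^2 + (-1)·ω_6^3 + (2)·ω_6^4 + (1)·ω_6^5

X[1] = 4.0000+6.9282i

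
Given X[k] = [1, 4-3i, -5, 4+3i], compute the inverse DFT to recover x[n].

x[n] = (1/4) Σ(k=0 to 3) X[k] · e^(2πikn/4)

Computing each x[n]:
x[0] = 1
x[1] = 3
x[2] = -3
x[3] = 0

x = [1, 3, -3, 0]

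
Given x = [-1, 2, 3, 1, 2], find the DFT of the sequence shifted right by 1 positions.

Time shift by 1: X_shifted[k] = ω_5^(1k) · X[k]
Shifted x = [2, -1, 2, 3, 1]

DFT(x[n-1]) = [7, -2.0451+2.4899i, 3.5451+0.2245i, 3.5451-0.2245i, -2.0451-2.4899i]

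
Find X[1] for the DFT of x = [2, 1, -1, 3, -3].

X[1] = Σ(n=0 to 4) x[n] · ω_5^(1n) where ω_5 = e^(-2πi/5)
= (2)·ω_5^0 + (1)·ω_5^1 + (-1)·ω_5^2 + (3)·ω_5^3 + (-3)·ω_5^4

X[1] = -0.2361-1.4531i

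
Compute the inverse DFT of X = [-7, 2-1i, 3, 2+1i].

x[n] = (1/4) Σ(k=0 to 3) X[k] · e^(2πikn/4)

Computing each x[n]:
x[0] = 0
x[1] = -2
x[2] = -2
x[3] = -3

x = [0, -2, -2, -3]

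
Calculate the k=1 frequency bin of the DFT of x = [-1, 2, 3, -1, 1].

X[1] = Σ(n=0 to 4) x[n] · ω_5^(1n) where ω_5 = e^(-2πi/5)
= (-1)·ω_5^0 + (2)·ω_5^1 + (3)·ω_5^2 + (-1)·ω_5^3 + (1)·ω_5^4

X[1] = -1.6910-3.3022i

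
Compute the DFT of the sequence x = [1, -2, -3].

X[k] = Σ(n=0 to 2) x[n] · ω_3^(nk)
where ω_3 = e^(-2πi/3)

Computing each X[k]:
X[0] = -4
X[1] = 3.5000-0.8660i
X[2] = 3.5000+0.8660i

X = [-4, 3.5000-0.8660i, 3.5000+0.8660i]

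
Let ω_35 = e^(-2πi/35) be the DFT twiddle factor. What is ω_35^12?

ω_35^12 = e^(-2πi·12/35)
= cos(-2π·12/35) + i·sin(-2π·12/35)
= cos(-24π/35) + i·sin(-24π/35)

ω_35^12 = cos(-24π/35) + i·sin(-24π/35) = -0.5509-0.8346i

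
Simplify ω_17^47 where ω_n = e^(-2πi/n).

Since ω_17^17 = 1, powers reduce modulo 17.
47 mod 17 = 13
So ω_17^47 = ω_17^13 = e^(-2πi·13/17)

ω_17^47 = ω_17^13 = 0.0923+0.9957i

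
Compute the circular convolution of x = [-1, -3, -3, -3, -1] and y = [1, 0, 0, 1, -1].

(x ⊛ y)[n] = Σ(m=0 to 4) x[m] · y[(n-m) mod 5]

Computing each output sample:
(x ⊛ y)[0] = -1
(x ⊛ y)[1] = -3
(x ⊛ y)[2] = -1
(x ⊛ y)[3] = -3
(x ⊛ y)[4] = -3

x ⊛ y = [-1, -3, -1, -3, -3]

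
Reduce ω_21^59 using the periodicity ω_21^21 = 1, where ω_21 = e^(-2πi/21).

Since ω_21^21 = 1, powers reduce modulo 21.
59 mod 21 = 17
So ω_21^59 = ω_21^17 = e^(-2πi·17/21)

ω_21^59 = ω_21^17 = 0.3653+0.9309i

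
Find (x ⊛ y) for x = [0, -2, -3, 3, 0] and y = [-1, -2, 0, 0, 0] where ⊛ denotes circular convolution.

(x ⊛ y)[n] = Σ(m=0 to 4) x[m] · y[(n-m) mod 5]

Computing each output sample:
(x ⊛ y)[0] = 0
(x ⊛ y)[1] = 2
(x ⊛ y)[2] = 7
(x ⊛ y)[3] = 3
(x ⊛ y)[4] = -6

x ⊛ y = [0, 2, 7, 3, -6]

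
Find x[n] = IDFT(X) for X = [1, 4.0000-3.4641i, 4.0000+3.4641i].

x[n] = (1/3) Σ(k=0 to 2) X[k] · e^(2πikn/3)

Computing each x[n]:
x[0] = 3
x[1] = 1
x[2] = -3

x = [3, 1, -3]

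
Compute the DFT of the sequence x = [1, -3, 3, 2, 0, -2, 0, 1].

X[k] = Σ(n=0 to 7) x[n] · ω_8^(nk)
where ω_8 = e^(-2πi/8)

Computing each X[k]:
X[0] = 2
X[1] = -0.4142-3.0000i
X[2] = -2+8i
X[3] = 2.4142+3.0000i
X[4] = 6
X[5] = 2.4142-3.0000i
X[6] = -2-8i
X[7] = -0.4142+3.0000i

X = [2, -0.4142-3.0000i, -2+8i, 2.4142+3.0000i, 6, 2.4142-3.0000i, -2-8i, -0.4142+3.0000i]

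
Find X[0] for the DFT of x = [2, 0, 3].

X[0] = Σ(n=0 to 2) x[n] · ω_3^0 = Σ x[n]
= (2) + (0) + (3)

X[0] = 5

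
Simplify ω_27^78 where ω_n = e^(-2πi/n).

Since ω_27^27 = 1, powers reduce modulo 27.
78 mod 27 = 24
So ω_27^78 = ω_27^24 = e^(-2πi·24/27)

ω_27^78 = ω_27^24 = 0.7660+0.6428i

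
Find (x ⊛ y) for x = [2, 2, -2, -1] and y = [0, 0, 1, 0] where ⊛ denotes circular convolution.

(x ⊛ y)[n] = Σ(m=0 to 3) x[m] · y[(n-m) mod 4]

Computing each output sample:
(x ⊛ y)[0] = -2
(x ⊛ y)[1] = -1
(x ⊛ y)[2] = 2
(x ⊛ y)[3] = 2

x ⊛ y = [-2, -1, 2, 2]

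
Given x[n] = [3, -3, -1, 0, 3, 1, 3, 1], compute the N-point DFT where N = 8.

X[k] = Σ(n=0 to 7) x[n] · ω_8^(nk)
where ω_8 = e^(-2πi/8)

Computing each X[k]:
X[0] = 7
X[1] = -2.1213+7.5355i
X[2] = 4+3i
X[3] = 2.1213-0.4645i
X[4] = 9
X[5] = 2.1213+0.4645i
X[6] = 4-3i
X[7] = -2.1213-7.5355i

X = [7, -2.1213+7.5355i, 4+3i, 2.1213-0.4645i, 9, 2.1213+0.4645i, 4-3i, -2.1213-7.5355i]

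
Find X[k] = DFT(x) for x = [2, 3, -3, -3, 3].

X[k] = Σ(n=0 to 4) x[n] · ω_5^(nk)
where ω_5 = e^(-2πi/5)

Computing each X[k]:
X[0] = 2
X[1] = 8.7082
X[2] = -4.7082
X[3] = -4.7082
X[4] = 8.7082

X = [2, 8.7082, -4.7082, -4.7082, 8.7082]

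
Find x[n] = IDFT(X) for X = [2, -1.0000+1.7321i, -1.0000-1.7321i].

x[n] = (1/3) Σ(k=0 to 2) X[k] · e^(2πikn/3)

Computing each x[n]:
x[0] = 0
x[1] = 0
x[2] = 2

x = [0, 0, 2]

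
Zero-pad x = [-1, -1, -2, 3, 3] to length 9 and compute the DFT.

Original 5-point DFT: [2, -1.1910+6.7432i, -2.3090-2.4041i, -2.3090+2.4041i, -1.1910-6.7432i]
Zero-padded 9-point DFT provides frequency interpolation.

DFT_9([x, 0, ...]) = [2, -6.4324-1.0117i, 1.5039+6.1953i, 2.0000-3.4641i, -2.5715-0.5872i, -2.5715+0.5872i, 2.0000+3.4641i, 1.5039-6.1953i, -6.4324+1.0117i]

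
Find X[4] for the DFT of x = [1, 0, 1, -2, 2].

X[4] = Σ(n=0 to 4) x[n] · ω_5^(4n) where ω_5 = e^(-2πi/5)
= (1)·ω_5^0 + (0)·ω_5^4 + (1)·ω_5^8 + (-2)·ω_5^12 + (2)·ω_5^16

X[4] = 2.4271-0.1388i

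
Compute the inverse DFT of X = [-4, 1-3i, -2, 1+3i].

x[n] = (1/4) Σ(k=0 to 3) X[k] · e^(2πikn/4)

Computing each x[n]:
x[0] = -1
x[1] = 1
x[2] = -2
x[3] = -2

x = [-1, 1, -2, -2]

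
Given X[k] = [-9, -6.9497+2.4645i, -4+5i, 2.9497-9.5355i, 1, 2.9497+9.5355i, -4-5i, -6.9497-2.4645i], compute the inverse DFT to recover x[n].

x[n] = (1/8) Σ(k=0 to 7) X[k] · e^(2πikn/8)

Computing each x[n]:
x[0] = -3
x[1] = -3
x[2] = -3
x[3] = 3
x[4] = -1
x[5] = -2
x[6] = 3
x[7] = -3

x = [-3, -3, -3, 3, -1, -2, 3, -3]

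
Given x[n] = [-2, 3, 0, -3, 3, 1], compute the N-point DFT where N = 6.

X[k] = Σ(n=0 to 5) x[n] · ω_6^(nk)
where ω_6 = e^(-2πi/6)

Computing each X[k]:
X[0] = 2
X[1] = 1.5000+0.8660i
X[2] = -8.5000-4.3301i
X[3] = 0
X[4] = -8.5000+4.3301i
X[5] = 1.5000-0.8660i

X = [2, 1.5000+0.8660i, -8.5000-4.3301i, 0, -8.5000+4.3301i, 1.5000-0.8660i]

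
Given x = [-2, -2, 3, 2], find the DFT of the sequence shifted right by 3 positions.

Time shift by 3: X_shifted[k] = ω_4^(3k) · X[k]
Shifted x = [-2, 3, 2, -2]

DFT(x[n-3]) = [1, -4-5i, -1, -4+5i]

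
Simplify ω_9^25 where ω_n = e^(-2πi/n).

Since ω_9^9 = 1, powers reduce modulo 9.
25 mod 9 = 7
So ω_9^25 = ω_9^7 = e^(-2πi·7/9)

ω_9^25 = ω_9^7 = 0.1736+0.9848i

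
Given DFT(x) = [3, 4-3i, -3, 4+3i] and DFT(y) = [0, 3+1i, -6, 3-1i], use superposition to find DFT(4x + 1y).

By linearity: DFT(4x + 1y) = 4·DFT(x) + 1·DFT(y)
= 4·[3, 4-3i, -3, 4+3i] + 1·[0, 3+1i, -6, 3-1i]

Computing element-wise:
Z[0] = 4·(3) + 1·(0) = 12
Z[1] = 4·(4-3i) + 1·(3+1i) = 19-11i
Z[2] = 4·(-3) + 1·(-6) = -18
Z[3] = 4·(4+3i) + 1·(3-1i) = 19+11i

DFT(4x + 1y) = 4·X + 1·Y = [12, 19-11i, -18, 19+11i]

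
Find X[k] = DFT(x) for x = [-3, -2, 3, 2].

X[k] = Σ(n=0 to 3) x[n] · ω_4^(nk)
where ω_4 = e^(-2πi/4)

Computing each X[k]:
X[0] = 0
X[1] = -6+4i
X[2] = 0
X[3] = -6-4i

X = [0, -6+4i, 0, -6-4i]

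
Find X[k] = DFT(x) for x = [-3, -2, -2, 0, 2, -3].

X[k] = Σ(n=0 to 5) x[n] · ω_6^(nk)
where ω_6 = e^(-2πi/6)

Computing each X[k]:
X[0] = -8
X[1] = -5.5000+2.5981i
X[2] = -0.5000-4.3301i
X[3] = 2
X[4] = -0.5000+4.3301i
X[5] = -5.5000-2.5981i

X = [-8, -5.5000+2.5981i, -0.5000-4.3301i, 2, -0.5000+4.3301i, -5.5000-2.5981i]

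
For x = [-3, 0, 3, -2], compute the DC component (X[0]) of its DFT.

X[0] = Σ(n=0 to 3) x[n] · ω_4^0 = Σ x[n]
= (-3) + (0) + (3) + (-2)

X[0] = -2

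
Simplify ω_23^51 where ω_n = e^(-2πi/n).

Since ω_23^23 = 1, powers reduce modulo 23.
51 mod 23 = 5
So ω_23^51 = ω_23^5 = e^(-2πi·5/23)

ω_23^51 = ω_23^5 = 0.2035-0.9791i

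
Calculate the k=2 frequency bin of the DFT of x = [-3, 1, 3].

X[2] = Σ(n=0 to 2) x[n] · ω_3^(2n) where ω_3 = e^(-2πi/3)
= (-3)·ω_3^0 + (1)·ω_3^2 + (3)·ω_3^4

X[2] = -5.0000-1.7321i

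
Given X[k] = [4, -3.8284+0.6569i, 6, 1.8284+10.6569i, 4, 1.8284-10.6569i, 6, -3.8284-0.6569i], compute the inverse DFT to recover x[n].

x[n] = (1/8) Σ(k=0 to 7) X[k] · e^(2πikn/8)

Computing each x[n]:
x[0] = 2
x[1] = -3
x[2] = 2
x[3] = -1
x[4] = 3
x[5] = 3
x[6] = -3
x[7] = 1

x = [2, -3, 2, -1, 3, 3, -3, 1]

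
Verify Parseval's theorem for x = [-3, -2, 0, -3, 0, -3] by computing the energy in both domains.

Time domain:
Σ|x[n]|² = |-3|² + |-2|² + |0|² + |-3|² + |0|² + |-3|² = 31.0000

Frequency domain:
(1/6)Σ|X[k]|² = (1/6)(|-11|² + |-2.5000-0.8660i|² + |-3.5000-0.8660i|² + |5|² + |-3.5000+0.8660i|² + |-2.5000+0.8660i|²) = (1/6)·186.0000 = 31.0000

Both sides agree, confirming Parseval's theorem.

Σ|x[n]|² = (1/N)Σ|X[k]|² = 31.0000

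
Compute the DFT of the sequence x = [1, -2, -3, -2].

X[k] = Σ(n=0 to 3) x[n] · ω_4^(nk)
where ω_4 = e^(-2πi/4)

Computing each X[k]:
X[0] = -6
X[1] = 4
X[2] = 2
X[3] = 4

X = [-6, 4, 2, 4]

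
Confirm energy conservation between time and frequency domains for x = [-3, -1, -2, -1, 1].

Time domain:
Σ|x[n]|² = |-3|² + |-1|² + |-2|² + |-1|² + |1|² = 16.0000

Frequency domain:
(1/5)Σ|X[k]|² = (1/5)(|-6|² + |-0.5729+2.4899i|² + |-3.9271+0.2245i|² + |-3.9271-0.2245i|² + |-0.5729-2.4899i|²) = (1/5)·80.0000 = 16.0000

Both sides agree, confirming Parseval's theorem.

Σ|x[n]|² = (1/N)Σ|X[k]|² = 16.0000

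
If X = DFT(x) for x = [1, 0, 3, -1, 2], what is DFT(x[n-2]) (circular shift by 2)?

Time shift by 2: X_shifted[k] = ω_5^(2k) · X[k]
Shifted x = [-1, 2, 1, 0, 3]

DFT(x[n-2]) = [5, -0.2639+0.3633i, -4.7361+1.5388i, -4.7361-1.5388i, -0.2639-0.3633i]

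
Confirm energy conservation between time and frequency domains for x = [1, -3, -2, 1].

Time domain:
Σ|x[n]|² = |1|² + |-3|² + |-2|² + |1|² = 15.0000

Frequency domain:
(1/4)Σ|X[k]|² = (1/4)(|-3|² + |3+4i|² + |1|² + |3-4i|²) = (1/4)·60.0000 = 15.0000

Both sides agree, confirming Parseval's theorem.

Σ|x[n]|² = (1/N)Σ|X[k]|² = 15.0000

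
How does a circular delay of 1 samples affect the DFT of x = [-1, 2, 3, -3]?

Time shift by 1: X_shifted[k] = ω_4^(1k) · X[k]
Shifted x = [-3, -1, 2, 3]

DFT(x[n-1]) = [1, -5+4i, -3, -5-4i]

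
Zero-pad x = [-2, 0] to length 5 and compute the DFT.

Original 2-point DFT: [-2, -2]
Zero-padded 5-point DFT provides frequency interpolation.

DFT_5([x, 0, ...]) = [-2, -2, -2, -2, -2]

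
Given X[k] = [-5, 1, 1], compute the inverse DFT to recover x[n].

x[n] = (1/3) Σ(k=0 to 2) X[k] · e^(2πikn/3)

Computing each x[n]:
x[0] = -1
x[1] = -2
x[2] = -2

x = [-1, -2, -2]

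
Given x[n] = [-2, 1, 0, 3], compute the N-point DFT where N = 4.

X[k] = Σ(n=0 to 3) x[n] · ω_4^(nk)
where ω_4 = e^(-2πi/4)

Computing each X[k]:
X[0] = 2
X[1] = -2+2i
X[2] = -6
X[3] = -2-2i

X = [2, -2+2i, -6, -2-2i]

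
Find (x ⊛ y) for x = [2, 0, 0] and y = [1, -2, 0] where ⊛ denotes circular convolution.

(x ⊛ y)[n] = Σ(m=0 to 2) x[m] · y[(n-m) mod 3]

Computing each output sample:
(x ⊛ y)[0] = 2
(x ⊛ y)[1] = -4
(x ⊛ y)[2] = 0

x ⊛ y = [2, -4, 0]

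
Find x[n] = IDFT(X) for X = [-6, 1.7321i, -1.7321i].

x[n] = (1/3) Σ(k=0 to 2) X[k] · e^(2πikn/3)

Computing each x[n]:
x[0] = -2
x[1] = -3
x[2] = -1

x = [-2, -3, -1]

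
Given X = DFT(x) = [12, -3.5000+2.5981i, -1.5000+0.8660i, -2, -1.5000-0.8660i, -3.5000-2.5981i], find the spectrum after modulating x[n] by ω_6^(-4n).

Modulation property: DFT(ω_6^(-4n)·x[n]) = X[(k-4) mod 6], so circularly shift X by 4 positions.

X[k-4] = [-1.5000+0.8660i, -2, -1.5000-0.8660i, -3.5000-2.5981i, 12, -3.5000+2.5981i]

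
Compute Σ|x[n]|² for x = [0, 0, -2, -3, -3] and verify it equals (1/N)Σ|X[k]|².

Time domain:
Σ|x[n]|² = |0|² + |0|² + |-2|² + |-3|² + |-3|² = 22.0000

Frequency domain:
(1/5)Σ|X[k]|² = (1/5)(|-8|² + |3.1180-3.4410i|² + |0.8820-0.8123i|² + |0.8820+0.8123i|² + |3.1180+3.4410i|²) = (1/5)·110.0000 = 22.0000

Both sides agree, confirming Parseval's theorem.

Σ|x[n]|² = (1/N)Σ|X[k]|² = 22.0000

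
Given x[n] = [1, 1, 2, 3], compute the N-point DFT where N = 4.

X[k] = Σ(n=0 to 3) x[n] · ω_4^(nk)
where ω_4 = e^(-2πi/4)

Computing each X[k]:
X[0] = 7
X[1] = -1+2i
X[2] = -1
X[3] = -1-2i

X = [7, -1+2i, -1, -1-2i]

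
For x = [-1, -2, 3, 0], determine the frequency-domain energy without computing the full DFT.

Parseval: Σ|x[n]|² = (1/N)Σ|X[k]|², so Σ|X[k]|² = N·Σ|x[n]|² = 4·14.0000

Σ|X[k]|² = N·Σ|x[n]|² = 4·14.0000 = 56.0000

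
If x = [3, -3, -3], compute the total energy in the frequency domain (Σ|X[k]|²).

Parseval: Σ|x[n]|² = (1/N)Σ|X[k]|², so Σ|X[k]|² = N·Σ|x[n]|² = 3·27.0000

Σ|X[k]|² = N·Σ|x[n]|² = 3·27.0000 = 81.0000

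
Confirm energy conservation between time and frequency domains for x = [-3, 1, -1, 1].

Time domain:
Σ|x[n]|² = |-3|² + |1|² + |-1|² + |1|² = 12.0000

Frequency domain:
(1/4)Σ|X[k]|² = (1/4)(|-2|² + |-2|² + |-6|² + |-2|²) = (1/4)·48.0000 = 12.0000

Both sides agree, confirming Parseval's theorem.

Σ|x[n]|² = (1/N)Σ|X[k]|² = 12.0000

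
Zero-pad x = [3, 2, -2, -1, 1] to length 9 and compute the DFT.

Original 5-point DFT: [3, 6.3541-0.3633i, -0.3541-1.5388i, -0.3541+1.5388i, 6.3541+0.3633i]
Zero-padded 9-point DFT provides frequency interpolation.

DFT_9([x, 0, ...]) = [3, 3.7451+1.2080i, 6.4927-1.5088i, 1.5000-4.3301i, 0.2622-0.1188i, 0.2622+0.1188i, 1.5000+4.3301i, 6.4927+1.5088i, 3.7451-1.2080i]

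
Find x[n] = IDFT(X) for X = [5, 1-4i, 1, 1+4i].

x[n] = (1/4) Σ(k=0 to 3) X[k] · e^(2πikn/4)

Computing each x[n]:
x[0] = 2
x[1] = 3
x[2] = 1
x[3] = -1

x = [2, 3, 1, -1]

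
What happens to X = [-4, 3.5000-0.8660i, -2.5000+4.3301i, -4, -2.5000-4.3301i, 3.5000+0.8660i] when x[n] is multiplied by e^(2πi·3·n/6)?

Modulation property: DFT(ω_6^(-3n)·x[n]) = X[(k-3) mod 6], so circularly shift X by 3 positions.

X[k-3] = [-4, -2.5000-4.3301i, 3.5000+0.8660i, -4, 3.5000-0.8660i, -2.5000+4.3301i]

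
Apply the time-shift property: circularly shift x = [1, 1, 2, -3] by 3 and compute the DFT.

Time shift by 3: X_shifted[k] = ω_4^(3k) · X[k]
Shifted x = [1, 2, -3, 1]

DFT(x[n-3]) = [1, 4-1i, -5, 4+1i]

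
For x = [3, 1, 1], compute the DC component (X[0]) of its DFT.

X[0] = Σ(n=0 to 2) x[n] · ω_3^0 = Σ x[n]
= (3) + (1) + (1)

X[0] = 5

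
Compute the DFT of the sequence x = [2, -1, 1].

X[k] = Σ(n=0 to 2) x[n] · ω_3^(nk)
where ω_3 = e^(-2πi/3)

Computing each X[k]:
X[0] = 2
X[1] = 2.0000+1.7321i
X[2] = 2.0000-1.7321i

X = [2, 2.0000+1.7321i, 2.0000-1.7321i]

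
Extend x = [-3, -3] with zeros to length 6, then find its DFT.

Original 2-point DFT: [-6, 0]
Zero-padded 6-point DFT provides frequency interpolation.

DFT_6([x, 0, ...]) = [-6, -4.5000+2.5981i, -1.5000+2.5981i, 0, -1.5000-2.5981i, -4.5000-2.5981i]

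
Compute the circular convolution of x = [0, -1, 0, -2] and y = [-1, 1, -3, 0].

(x ⊛ y)[n] = Σ(m=0 to 3) x[m] · y[(n-m) mod 4]

Computing each output sample:
(x ⊛ y)[0] = -2
(x ⊛ y)[1] = 7
(x ⊛ y)[2] = -1
(x ⊛ y)[3] = 5

x ⊛ y = [-2, 7, -1, 5]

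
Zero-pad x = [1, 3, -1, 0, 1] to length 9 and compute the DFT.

Original 5-point DFT: [4, 3.0451-1.3143i, -2.5451-2.1266i, -2.5451+2.1266i, 3.0451+1.3143i]
Zero-padded 9-point DFT provides frequency interpolation.

DFT_9([x, 0, ...]) = [4, 2.1848-1.2856i, 3.2267-1.9696i, -0.5000-4.3301i, -2.4115-0.6840i, -2.4115+0.6840i, -0.5000+4.3301i, 3.2267+1.9696i, 2.1848+1.2856i]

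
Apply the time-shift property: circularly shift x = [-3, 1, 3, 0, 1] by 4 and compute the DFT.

Time shift by 4: X_shifted[k] = ω_5^(4k) · X[k]
Shifted x = [1, 3, 0, 1, -3]

DFT(x[n-4]) = [2, 0.1910-5.1186i, 1.3090-4.4778i, 1.3090+4.4778i, 0.1910+5.1186i]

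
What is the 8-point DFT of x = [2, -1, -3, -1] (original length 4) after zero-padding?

Original 4-point DFT: [-3, 5, 1, 5]
Zero-padded 8-point DFT provides frequency interpolation.

DFT_8([x, 0, ...]) = [-3, 2.0000+4.4142i, 5, 2.0000-1.5858i, 1, 2.0000+1.5858i, 5, 2.0000-4.4142i]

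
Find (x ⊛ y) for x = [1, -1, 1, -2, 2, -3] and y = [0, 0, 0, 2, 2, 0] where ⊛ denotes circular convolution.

(x ⊛ y)[n] = Σ(m=0 to 5) x[m] · y[(n-m) mod 6]

Computing each output sample:
(x ⊛ y)[0] = -2
(x ⊛ y)[1] = 0
(x ⊛ y)[2] = -2
(x ⊛ y)[3] = -4
(x ⊛ y)[4] = 0
(x ⊛ y)[5] = 0

x ⊛ y = [-2, 0, -2, -4, 0, 0]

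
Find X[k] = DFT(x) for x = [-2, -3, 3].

X[k] = Σ(n=0 to 2) x[n] · ω_3^(nk)
where ω_3 = e^(-2πi/3)

Computing each X[k]:
X[0] = -2
X[1] = -2.0000+5.1962i
X[2] = -2.0000-5.1962i

X = [-2, -2.0000+5.1962i, -2.0000-5.1962i]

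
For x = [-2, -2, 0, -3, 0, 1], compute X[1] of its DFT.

X[1] = Σ(n=0 to 5) x[n] · ω_6^(1n) where ω_6 = e^(-2πi/6)
= (-2)·ω_6^0 + (-2)·ω_6^1 + (0)·ω_6^2 + (-3)·ω_6^3 + (0)·ω_6^4 + (1)·ω_6^5

X[1] = 0.5000+2.5981i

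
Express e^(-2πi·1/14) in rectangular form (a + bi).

ω_14^1 = e^(-2πi·1/14)
= cos(-2π·1/14) + i·sin(-2π·1/14)
= cos(-2π/14) + i·sin(-2π/14)

ω_14^1 = cos(-2π/14) + i·sin(-2π/14) = 0.9010-0.4339i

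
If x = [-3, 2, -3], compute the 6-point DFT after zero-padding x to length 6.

Original 3-point DFT: [-4, -2.5000-4.3301i, -2.5000+4.3301i]
Zero-padded 6-point DFT provides frequency interpolation.

DFT_6([x, 0, ...]) = [-4, -0.5000+0.8660i, -2.5000-4.3301i, -8, -2.5000+4.3301i, -0.5000-0.8660i]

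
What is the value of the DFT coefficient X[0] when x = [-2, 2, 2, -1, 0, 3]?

X[0] = Σ(n=0 to 5) x[n] · ω_6^0 = Σ x[n]
= (-2) + (2) + (2) + (-1) + (0) + (3)

X[0] = 4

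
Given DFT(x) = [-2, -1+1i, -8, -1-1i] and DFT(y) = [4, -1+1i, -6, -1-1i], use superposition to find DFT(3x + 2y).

By linearity: DFT(3x + 2y) = 3·DFT(x) + 2·DFT(y)
= 3·[-2, -1+1i, -8, -1-1i] + 2·[4, -1+1i, -6, -1-1i]

Computing element-wise:
Z[0] = 3·(-2) + 2·(4) = 2
Z[1] = 3·(-1+1i) + 2·(-1+1i) = -5+5i
Z[2] = 3·(-8) + 2·(-6) = -36
Z[3] = 3·(-1-1i) + 2·(-1-1i) = -5-5i

DFT(3x + 2y) = 3·X + 2·Y = [2, -5+5i, -36, -5-5i]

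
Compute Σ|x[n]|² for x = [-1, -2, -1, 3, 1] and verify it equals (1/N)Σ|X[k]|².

Time domain:
Σ|x[n]|² = |-1|² + |-2|² + |-1|² + |3|² + |1|² = 16.0000

Frequency domain:
(1/5)Σ|X[k]|² = (1/5)(|0|² + |-2.9271+5.2043i|² + |0.4271-2.0409i|² + |0.4271+2.0409i|² + |-2.9271-5.2043i|²) = (1/5)·80.0000 = 16.0000

Both sides agree, confirming Parseval's theorem.

Σ|x[n]|² = (1/N)Σ|X[k]|² = 16.0000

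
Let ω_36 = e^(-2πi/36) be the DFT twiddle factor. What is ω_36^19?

ω_36^19 = e^(-2πi·19/36)
= cos(-2π·19/36) + i·sin(-2π·19/36)
= cos(-38π/36) + i·sin(-38π/36)

ω_36^19 = cos(-38π/36) + i·sin(-38π/36) = -0.9848+0.1736i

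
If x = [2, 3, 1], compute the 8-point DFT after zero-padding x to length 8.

Original 3-point DFT: [6, -1.7321i, 1.7321i]
Zero-padded 8-point DFT provides frequency interpolation.

DFT_8([x, 0, ...]) = [6, 4.1213-3.1213i, 1-3i, -0.1213-1.1213i, 0, -0.1213+1.1213i, 1+3i, 4.1213+3.1213i]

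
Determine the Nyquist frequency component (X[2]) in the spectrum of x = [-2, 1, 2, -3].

X[2] = Σ(n=0 to 3) x[n] · ω_4^(2n) where ω_4 = e^(-2πi/4)
= (-2)·ω_4^0 + (1)·ω_4^2 + (2)·ω_4^4 + (-3)·ω_4^6

X[2] = 2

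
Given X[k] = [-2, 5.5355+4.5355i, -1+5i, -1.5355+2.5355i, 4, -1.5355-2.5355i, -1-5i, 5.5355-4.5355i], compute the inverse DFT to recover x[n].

x[n] = (1/8) Σ(k=0 to 7) X[k] · e^(2πikn/8)

Computing each x[n]:
x[0] = 1
x[1] = -2
x[2] = 0
x[3] = -2
x[4] = -1
x[5] = -2
x[6] = 1
x[7] = 3

x = [1, -2, 0, -2, -1, -2, 1, 3]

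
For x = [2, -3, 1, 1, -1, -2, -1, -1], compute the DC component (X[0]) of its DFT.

X[0] = Σ(n=0 to 7) x[n] · ω_8^0 = Σ x[n]
= (2) + (-3) + (1) + (1) + (-1) + (-2) + (-1) + (-1)

X[0] = -4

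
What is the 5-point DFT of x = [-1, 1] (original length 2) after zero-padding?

Original 2-point DFT: [0, -2]
Zero-padded 5-point DFT provides frequency interpolation.

DFT_5([x, 0, ...]) = [0, -0.6910-0.9511i, -1.8090-0.5878i, -1.8090+0.5878i, -0.6910+0.9511i]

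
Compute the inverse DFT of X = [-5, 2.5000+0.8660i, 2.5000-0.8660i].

x[n] = (1/3) Σ(k=0 to 2) X[k] · e^(2πikn/3)

Computing each x[n]:
x[0] = 0
x[1] = -3
x[2] = -2

x = [0, -3, -2]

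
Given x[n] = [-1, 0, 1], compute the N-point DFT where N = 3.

X[k] = Σ(n=0 to 2) x[n] · ω_3^(nk)
where ω_3 = e^(-2πi/3)

Computing each X[k]:
X[0] = 0
X[1] = -1.5000+0.8660i
X[2] = -1.5000-0.8660i

X = [0, -1.5000+0.8660i, -1.5000-0.8660i]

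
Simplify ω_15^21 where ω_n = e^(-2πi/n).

Since ω_15^15 = 1, powers reduce modulo 15.
21 mod 15 = 6
So ω_15^21 = ω_15^6 = e^(-2πi·6/15)

ω_15^21 = ω_15^6 = -0.8090-0.5878i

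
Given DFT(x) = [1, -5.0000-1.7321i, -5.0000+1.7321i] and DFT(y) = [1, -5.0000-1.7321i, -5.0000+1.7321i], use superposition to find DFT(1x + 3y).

By linearity: DFT(1x + 3y) = 1·DFT(x) + 3·DFT(y)
= 1·[1, -5.0000-1.7321i, -5.0000+1.7321i] + 3·[1, -5.0000-1.7321i, -5.0000+1.7321i]

Computing element-wise:
Z[0] = 1·(1) + 3·(1) = 4
Z[1] = 1·(-5.0000-1.7321i) + 3·(-5.0000-1.7321i) = -20.0000-6.9284i
Z[2] = 1·(-5.0000+1.7321i) + 3·(-5.0000+1.7321i) = -20.0000+6.9284i

DFT(1x + 3y) = 1·X + 3·Y = [4, -20.0000-6.9284i, -20.0000+6.9284i]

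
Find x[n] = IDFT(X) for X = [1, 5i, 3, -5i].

x[n] = (1/4) Σ(k=0 to 3) X[k] · e^(2πikn/4)

Computing each x[n]:
x[0] = 1
x[1] = -3
x[2] = 1
x[3] = 2

x = [1, -3, 1, 2]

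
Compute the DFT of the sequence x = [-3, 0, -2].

X[k] = Σ(n=0 to 2) x[n] · ω_3^(nk)
where ω_3 = e^(-2πi/3)

Computing each X[k]:
X[0] = -5
X[1] = -2.0000-1.7321i
X[2] = -2.0000+1.7321i

X = [-5, -2.0000-1.7321i, -2.0000+1.7321i]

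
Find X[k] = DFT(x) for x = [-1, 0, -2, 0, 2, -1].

X[k] = Σ(n=0 to 5) x[n] · ω_6^(nk)
where ω_6 = e^(-2πi/6)

Computing each X[k]:
X[0] = -2
X[1] = -1.5000+2.5981i
X[2] = -0.5000-4.3301i
X[3] = 0
X[4] = -0.5000+4.3301i
X[5] = -1.5000-2.5981i

X = [-2, -1.5000+2.5981i, -0.5000-4.3301i, 0, -0.5000+4.3301i, -1.5000-2.5981i]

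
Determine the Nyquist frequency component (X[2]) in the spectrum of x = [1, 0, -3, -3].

X[2] = Σ(n=0 to 3) x[n] · ω_4^(2n) where ω_4 = e^(-2πi/4)
= (1)·ω_4^0 + (0)·ω_4^2 + (-3)·ω_4^4 + (-3)·ω_4^6

X[2] = 1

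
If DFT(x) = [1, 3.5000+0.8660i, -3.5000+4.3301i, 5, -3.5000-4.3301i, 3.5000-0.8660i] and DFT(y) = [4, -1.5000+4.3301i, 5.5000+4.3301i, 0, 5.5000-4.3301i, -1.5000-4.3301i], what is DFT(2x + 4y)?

By linearity: DFT(2x + 4y) = 2·DFT(x) + 4·DFT(y)
= 2·[1, 3.5000+0.8660i, -3.5000+4.3301i, 5, -3.5000-4.3301i, 3.5000-0.8660i] + 4·[4, -1.5000+4.3301i, 5.5000+4.3301i, 0, 5.5000-4.3301i, -1.5000-4.3301i]

Computing element-wise:
Z[0] = 2·(1) + 4·(4) = 18
Z[1] = 2·(3.5000+0.8660i) + 4·(-1.5000+4.3301i) = 1.0000+19.0524i
Z[2] = 2·(-3.5000+4.3301i) + 4·(5.5000+4.3301i) = 15.0000+25.9806i
Z[3] = 2·(5) + 4·(0) = 10
Z[4] = 2·(-3.5000-4.3301i) + 4·(5.5000-4.3301i) = 15.0000-25.9806i
Z[5] = 2·(3.5000-0.8660i) + 4·(-1.5000-4.3301i) = 1.0000-19.0524i

DFT(2x + 4y) = 2·X + 4·Y = [18, 1.0000+19.0524i, 15.0000+25.9806i, 10, 15.0000-25.9806i, 1.0000-19.0524i]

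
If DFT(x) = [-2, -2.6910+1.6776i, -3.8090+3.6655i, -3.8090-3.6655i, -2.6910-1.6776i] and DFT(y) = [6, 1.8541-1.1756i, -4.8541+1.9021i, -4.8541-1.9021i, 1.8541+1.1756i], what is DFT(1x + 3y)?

By linearity: DFT(1x + 3y) = 1·DFT(x) + 3·DFT(y)
= 1·[-2, -2.6910+1.6776i, -3.8090+3.6655i, -3.8090-3.6655i, -2.6910-1.6776i] + 3·[6, 1.8541-1.1756i, -4.8541+1.9021i, -4.8541-1.9021i, 1.8541+1.1756i]

Computing element-wise:
Z[0] = 1·(-2) + 3·(6) = 16
Z[1] = 1·(-2.6910+1.6776i) + 3·(1.8541-1.1756i) = 2.8713-1.8492i
Z[2] = 1·(-3.8090+3.6655i) + 3·(-4.8541+1.9021i) = -18.3713+9.3718i
Z[3] = 1·(-3.8090-3.6655i) + 3·(-4.8541-1.9021i) = -18.3713-9.3718i
Z[4] = 1·(-2.6910-1.6776i) + 3·(1.8541+1.1756i) = 2.8713+1.8492i

DFT(1x + 3y) = 1·X + 3·Y = [16, 2.8713-1.8492i, -18.3713+9.3718i, -18.3713-9.3718i, 2.8713+1.8492i]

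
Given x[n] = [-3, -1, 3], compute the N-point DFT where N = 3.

X[k] = Σ(n=0 to 2) x[n] · ω_3^(nk)
where ω_3 = e^(-2πi/3)

Computing each X[k]:
X[0] = -1
X[1] = -4.0000+3.4641i
X[2] = -4.0000-3.4641i

X = [-1, -4.0000+3.4641i, -4.0000-3.4641i]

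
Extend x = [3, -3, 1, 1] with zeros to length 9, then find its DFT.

Original 4-point DFT: [2, 2+4i, 6, 2-4i]
Zero-padded 9-point DFT provides frequency interpolation.

DFT_9([x, 0, ...]) = [2, 0.3755+0.0775i, 1.0394+3.4784i, 5.0000+3.4641i, 6.0851+0.8028i, 6.0851-0.8028i, 5.0000-3.4641i, 1.0394-3.4784i, 0.3755-0.0775i]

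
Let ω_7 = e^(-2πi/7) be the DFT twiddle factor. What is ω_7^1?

ω_7^1 = e^(-2πi·1/7)
= cos(-2π·1/7) + i·sin(-2π·1/7)
= cos(-2π/7) + i·sin(-2π/7)

ω_7^1 = cos(-2π/7) + i·sin(-2π/7) = 0.6235-0.7818i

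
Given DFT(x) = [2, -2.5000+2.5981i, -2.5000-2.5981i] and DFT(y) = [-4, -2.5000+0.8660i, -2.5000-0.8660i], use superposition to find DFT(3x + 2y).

By linearity: DFT(3x + 2y) = 3·DFT(x) + 2·DFT(y)
= 3·[2, -2.5000+2.5981i, -2.5000-2.5981i] + 2·[-4, -2.5000+0.8660i, -2.5000-0.8660i]

Computing element-wise:
Z[0] = 3·(2) + 2·(-4) = -2
Z[1] = 3·(-2.5000+2.5981i) + 2·(-2.5000+0.8660i) = -12.5000+9.5263i
Z[2] = 3·(-2.5000-2.5981i) + 2·(-2.5000-0.8660i) = -12.5000-9.5263i

DFT(3x + 2y) = 3·X + 2·Y = [-2, -12.5000+9.5263i, -12.5000-9.5263i]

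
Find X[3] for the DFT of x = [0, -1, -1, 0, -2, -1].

X[3] = Σ(n=0 to 5) x[n] · ω_6^(3n) where ω_6 = e^(-2πi/6)
= (0)·ω_6^0 + (-1)·ω_6^3 + (-1)·ω_6^6 + (0)·ω_6^9 + (-2)·ω_6^12 + (-1)·ω_6^15

X[3] = -1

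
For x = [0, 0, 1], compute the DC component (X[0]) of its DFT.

X[0] = Σ(n=0 to 2) x[n] · ω_3^0 = Σ x[n]
= (0) + (0) + (1)

X[0] = 1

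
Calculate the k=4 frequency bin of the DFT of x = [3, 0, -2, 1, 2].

X[4] = Σ(n=0 to 4) x[n] · ω_5^(4n) where ω_5 = e^(-2πi/5)
= (3)·ω_5^0 + (0)·ω_5^4 + (-2)·ω_5^8 + (1)·ω_5^12 + (2)·ω_5^16

X[4] = 4.4271-3.6655i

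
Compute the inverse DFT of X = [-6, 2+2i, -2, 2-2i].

x[n] = (1/4) Σ(k=0 to 3) X[k] · e^(2πikn/4)

Computing each x[n]:
x[0] = -1
x[1] = -2
x[2] = -3
x[3] = 0

x = [-1, -2, -3, 0]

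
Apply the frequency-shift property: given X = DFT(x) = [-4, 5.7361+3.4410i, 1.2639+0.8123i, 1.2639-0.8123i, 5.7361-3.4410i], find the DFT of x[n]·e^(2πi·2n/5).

Modulation property: DFT(ω_5^(-2n)·x[n]) = X[(k-2) mod 5], so circularly shift X by 2 positions.

X[k-2] = [1.2639-0.8123i, 5.7361-3.4410i, -4, 5.7361+3.4410i, 1.2639+0.8123i]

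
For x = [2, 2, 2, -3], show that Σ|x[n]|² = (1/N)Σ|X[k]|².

Time domain:
Σ|x[n]|² = |2|² + |2|² + |2|² + |-3|² = 21.0000

Frequency domain:
(1/4)Σ|X[k]|² = (1/4)(|3|² + |-5i|² + |5|² + |5i|²) = (1/4)·84.0000 = 21.0000

Both sides agree, confirming Parseval's theorem.

Σ|x[n]|² = (1/N)Σ|X[k]|² = 21.0000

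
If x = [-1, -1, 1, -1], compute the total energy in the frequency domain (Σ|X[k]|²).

Parseval: Σ|x[n]|² = (1/N)Σ|X[k]|², so Σ|X[k]|² = N·Σ|x[n]|² = 4·4.0000

Σ|X[k]|² = N·Σ|x[n]|² = 4·4.0000 = 16.0000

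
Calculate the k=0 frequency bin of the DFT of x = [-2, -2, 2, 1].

X[0] = Σ(n=0 to 3) x[n] · ω_4^0 = Σ x[n]
= (-2) + (-2) + (2) + (1)

X[0] = -1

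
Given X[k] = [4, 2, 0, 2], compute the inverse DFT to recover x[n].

x[n] = (1/4) Σ(k=0 to 3) X[k] · e^(2πikn/4)

Computing each x[n]:
x[0] = 2
x[1] = 1
x[2] = 0
x[3] = 1

x = [2, 1, 0, 1]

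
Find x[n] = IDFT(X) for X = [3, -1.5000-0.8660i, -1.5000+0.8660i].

x[n] = (1/3) Σ(k=0 to 2) X[k] · e^(2πikn/3)

Computing each x[n]:
x[0] = 0
x[1] = 2
x[2] = 1

x = [0, 2, 1]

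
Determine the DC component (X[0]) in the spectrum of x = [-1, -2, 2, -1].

X[0] = Σ(n=0 to 3) x[n] · ω_4^0 = Σ x[n]
= (-1) + (-2) + (2) + (-1)

X[0] = -2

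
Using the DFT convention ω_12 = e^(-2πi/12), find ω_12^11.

ω_12^11 = e^(-2πi·11/12)
= cos(-2π·11/12) + i·sin(-2π·11/12)
= cos(-22π/12) + i·sin(-22π/12)

ω_12^11 = cos(-22π/12) + i·sin(-22π/12) = 0.8660+0.5000i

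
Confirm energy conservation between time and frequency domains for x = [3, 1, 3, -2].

Time domain:
Σ|x[n]|² = |3|² + |1|² + |3|² + |-2|² = 23.0000

Frequency domain:
(1/4)Σ|X[k]|² = (1/4)(|5|² + |-3i|² + |7|² + |3i|²) = (1/4)·92.0000 = 23.0000

Both sides agree, confirming Parseval's theorem.

Σ|x[n]|² = (1/N)Σ|X[k]|² = 23.0000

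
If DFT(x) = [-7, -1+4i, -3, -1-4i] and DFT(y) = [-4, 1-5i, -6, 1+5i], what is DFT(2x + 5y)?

By linearity: DFT(2x + 5y) = 2·DFT(x) + 5·DFT(y)
= 2·[-7, -1+4i, -3, -1-4i] + 5·[-4, 1-5i, -6, 1+5i]

Computing element-wise:
Z[0] = 2·(-7) + 5·(-4) = -34
Z[1] = 2·(-1+4i) + 5·(1-5i) = 3-17i
Z[2] = 2·(-3) + 5·(-6) = -36
Z[3] = 2·(-1-4i) + 5·(1+5i) = 3+17i

DFT(2x + 5y) = 2·X + 5·Y = [-34, 3-17i, -36, 3+17i]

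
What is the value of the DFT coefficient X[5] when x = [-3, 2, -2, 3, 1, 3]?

X[5] = Σ(n=0 to 5) x[n] · ω_6^(5n) where ω_6 = e^(-2πi/6)
= (-3)·ω_6^0 + (2)·ω_6^5 + (-2)·ω_6^10 + (3)·ω_6^15 + (1)·ω_6^20 + (3)·ω_6^25

X[5] = -3.0000-3.4641i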